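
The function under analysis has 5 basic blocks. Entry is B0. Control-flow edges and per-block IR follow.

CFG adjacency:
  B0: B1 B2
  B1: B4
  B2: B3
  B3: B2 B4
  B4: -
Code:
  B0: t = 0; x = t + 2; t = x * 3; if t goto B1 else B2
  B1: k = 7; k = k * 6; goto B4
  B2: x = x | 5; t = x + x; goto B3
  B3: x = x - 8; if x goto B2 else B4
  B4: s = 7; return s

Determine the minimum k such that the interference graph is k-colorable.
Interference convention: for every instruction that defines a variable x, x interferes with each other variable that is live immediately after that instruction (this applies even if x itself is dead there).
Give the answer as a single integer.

Block summaries:
  B0: {t,x} / ∅
  B1: {k} / ∅
  B2: {t,x} / {x}
  B3: {x} / {x}
  B4: {s} / ∅

Live sets:
  live B0: ∅→{x}
  live B1: ∅→∅
  live B2: {x}→{x}
  live B3: {x}→{x}
  live B4: ∅→∅

Interference:
  k↔∅
  s↔∅
  t↔{x}
  x↔{t}

Registers:
  {t,x} pairwise interfere (2-clique) ⇒ χ ≥ 2
  assign k→c0 s→c0 t→c0 x→c1 — no edge inside a register ⇒ χ ≤ 2
  χ = 2

Answer: 2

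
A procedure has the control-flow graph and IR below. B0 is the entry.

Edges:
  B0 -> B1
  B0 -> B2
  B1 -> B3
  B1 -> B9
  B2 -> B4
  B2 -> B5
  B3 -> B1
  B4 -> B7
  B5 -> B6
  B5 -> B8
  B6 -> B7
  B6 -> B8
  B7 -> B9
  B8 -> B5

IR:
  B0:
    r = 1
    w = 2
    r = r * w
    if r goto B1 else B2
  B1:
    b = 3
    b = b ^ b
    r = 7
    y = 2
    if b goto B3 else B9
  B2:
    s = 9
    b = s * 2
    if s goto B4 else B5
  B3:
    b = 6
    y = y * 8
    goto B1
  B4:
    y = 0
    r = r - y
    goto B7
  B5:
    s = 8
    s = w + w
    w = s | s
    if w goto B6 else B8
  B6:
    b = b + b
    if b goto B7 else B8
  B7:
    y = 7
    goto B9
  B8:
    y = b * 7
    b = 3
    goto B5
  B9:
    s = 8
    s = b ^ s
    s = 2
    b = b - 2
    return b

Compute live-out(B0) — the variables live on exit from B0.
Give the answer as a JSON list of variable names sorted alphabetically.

Answer: ["r", "w"]

Analysis:
def/use:
  B0: {r,w} / ∅
  B1: {b,r,y} / ∅
  B2: {b,s} / ∅
  B3: {b,y} / {y}
  B4: {r,y} / {r}
  B5: {s,w} / {w}
  B6: {b} / {b}
  B7: {y} / ∅
  B8: {b,y} / {b}
  B9: {b,s} / {b}

Live sets:
  B0: in=∅ out={r,w}
  B1: in=∅ out={b,y}
  B2: in={r,w} out={b,r,w}
  B3: in={y} out=∅
  B4: in={b,r} out={b}
  B5: in={b,w} out={b,w}
  B6: in={b,w} out={b,w}
  B7: in={b} out={b}
  B8: in={b,w} out={b,w}
  B9: in={b} out=∅

live-out(B0) = ["r", "w"]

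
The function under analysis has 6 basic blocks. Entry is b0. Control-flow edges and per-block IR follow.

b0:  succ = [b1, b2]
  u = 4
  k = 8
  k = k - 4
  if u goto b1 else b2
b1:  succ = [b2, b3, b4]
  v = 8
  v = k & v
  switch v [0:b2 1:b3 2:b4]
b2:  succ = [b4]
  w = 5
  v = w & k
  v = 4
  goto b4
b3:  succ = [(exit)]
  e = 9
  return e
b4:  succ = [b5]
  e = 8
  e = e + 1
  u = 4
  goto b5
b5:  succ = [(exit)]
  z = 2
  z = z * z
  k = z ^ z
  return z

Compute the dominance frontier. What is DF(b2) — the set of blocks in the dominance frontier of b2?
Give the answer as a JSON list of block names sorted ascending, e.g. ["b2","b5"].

Answer: ["b4"]

Derivation:
idom tree: b1←b0 b2←b0 b3←b1 b4←b0 b5←b4
Join-block Dom:
  b2: preds {b0,b1}: {b0} ∩ {b0,b1} = {b0}; idom=b0
  b4: preds {b1,b2}: {b0,b1} ∩ {b0,b2} = {b0}; idom=b0

Frontier:
  join b2 pred b0: · stop@b0
  join b2 pred b1: b1 stop@b0
  join b4 pred b1: b1 stop@b0
  join b4 pred b2: b2 stop@b0
  b0 → ∅
  b1 → {b2,b4}
  b2 → {b4}
  b3 → ∅
  b4 → ∅
  b5 → ∅

DF(b2) = ["b4"]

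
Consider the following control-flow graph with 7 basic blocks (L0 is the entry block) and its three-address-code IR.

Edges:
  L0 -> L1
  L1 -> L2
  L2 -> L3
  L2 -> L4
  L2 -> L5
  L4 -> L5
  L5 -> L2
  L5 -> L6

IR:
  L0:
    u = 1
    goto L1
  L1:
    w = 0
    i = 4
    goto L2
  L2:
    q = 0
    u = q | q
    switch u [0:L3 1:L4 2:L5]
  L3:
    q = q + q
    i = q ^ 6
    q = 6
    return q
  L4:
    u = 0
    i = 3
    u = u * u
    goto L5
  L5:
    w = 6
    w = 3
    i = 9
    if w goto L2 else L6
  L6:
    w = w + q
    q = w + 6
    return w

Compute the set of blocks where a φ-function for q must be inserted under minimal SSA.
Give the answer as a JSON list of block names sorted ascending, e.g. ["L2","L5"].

Answer: ["L2"]

Working:
idom tree: L1←L0 L2←L1 L3←L2 L4←L2 L5←L2 L6←L5
Dom∩ at merges:
  L2: preds {L1,L5}: {L0,L1} ∩ {L0,L1,L2,L5} = {L0,L1}; idom=L1
  L5: preds {L2,L4}: {L0,L1,L2} ∩ {L0,L1,L2,L4} = {L0,L1,L2}; idom=L2

DF walk-up:
  L2←L1: walk · to L1
  L2←L5: walk L5→L2 to L1
  L5←L2: walk · to L2
  L5←L4: walk L4 to L2
  L0 → ∅
  L1 → ∅
  L2 → {L2}
  L3 → ∅
  L4 → {L5}
  L5 → {L2}
  L6 → ∅

φ for q: defs {L2,L3,L6}
  DF⁺ = {L2}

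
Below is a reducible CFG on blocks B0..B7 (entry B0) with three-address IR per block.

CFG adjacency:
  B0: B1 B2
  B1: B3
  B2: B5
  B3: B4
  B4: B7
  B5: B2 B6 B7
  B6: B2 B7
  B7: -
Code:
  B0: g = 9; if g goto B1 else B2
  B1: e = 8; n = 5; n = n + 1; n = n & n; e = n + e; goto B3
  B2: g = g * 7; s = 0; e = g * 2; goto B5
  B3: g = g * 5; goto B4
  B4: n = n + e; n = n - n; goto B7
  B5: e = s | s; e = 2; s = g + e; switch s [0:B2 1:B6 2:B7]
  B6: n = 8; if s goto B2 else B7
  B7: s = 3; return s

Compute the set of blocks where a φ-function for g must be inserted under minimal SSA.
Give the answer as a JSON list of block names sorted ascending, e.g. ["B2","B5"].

Answer: ["B2", "B7"]

Analysis:
idom tree: B1←B0 B2←B0 B3←B1 B4←B3 B5←B2 B6←B5 B7←B0
Dom∩ at merges:
  B2: preds {B0,B5,B6}: {B0} ∩ {B0,B2,B5} ∩ {B0,B2,B5,B6} = {B0}; idom=B0
  B7: preds {B4,B5,B6}: {B0,B1,B3,B4} ∩ {B0,B2,B5} ∩ {B0,B2,B5,B6} = {B0}; idom=B0

DF walk-up:
  B2←B0: walk · to B0
  B2←B5: walk B5→B2 to B0
  B2←B6: walk B6→B5→B2 to B0
  B7←B4: walk B4→B3→B1 to B0
  B7←B5: walk B5→B2 to B0
  B7←B6: walk B6→B5→B2 to B0
  B0: DF=∅
  B1: DF={B7}
  B2: DF={B2,B7}
  B3: DF={B7}
  B4: DF={B7}
  B5: DF={B2,B7}
  B6: DF={B2,B7}
  B7: DF=∅

φ for g: defs {B0,B2,B3}
  DF⁺ = {B2,B7}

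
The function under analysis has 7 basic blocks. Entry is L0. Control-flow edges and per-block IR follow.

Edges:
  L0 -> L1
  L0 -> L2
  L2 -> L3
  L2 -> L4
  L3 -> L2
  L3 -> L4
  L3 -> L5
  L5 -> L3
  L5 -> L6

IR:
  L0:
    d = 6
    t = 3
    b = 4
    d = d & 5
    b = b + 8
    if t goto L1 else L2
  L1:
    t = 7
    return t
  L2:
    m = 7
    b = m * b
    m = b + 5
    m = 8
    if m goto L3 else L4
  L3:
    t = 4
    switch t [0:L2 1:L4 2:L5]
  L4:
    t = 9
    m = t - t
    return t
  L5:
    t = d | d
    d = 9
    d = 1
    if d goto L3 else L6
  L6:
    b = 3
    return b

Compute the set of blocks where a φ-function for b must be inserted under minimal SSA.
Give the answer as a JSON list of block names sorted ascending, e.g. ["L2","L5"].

idom tree: L1←L0 L2←L0 L3←L2 L4←L2 L5←L3 L6←L5
Join-block Dom:
  L2: preds {L0,L3}: {L0} ∩ {L0,L2,L3} = {L0}; idom=L0
  L3: preds {L2,L5}: {L0,L2} ∩ {L0,L2,L3,L5} = {L0,L2}; idom=L2
  L4: preds {L2,L3}: {L0,L2} ∩ {L0,L2,L3} = {L0,L2}; idom=L2

Frontier:
  L2←L0: walk · to L0
  L2←L3: walk L3→L2 to L0
  L3←L2: walk · to L2
  L3←L5: walk L5→L3 to L2
  L4←L2: walk · to L2
  L4←L3: walk L3 to L2
  DF(L0)=∅
  DF(L1)=∅
  DF(L2)={L2}
  DF(L3)={L2,L3,L4}
  DF(L4)=∅
  DF(L5)={L3}
  DF(L6)=∅

φ for b: defs {L0,L2,L6}
  DF⁺ = {L2}

Answer: ["L2"]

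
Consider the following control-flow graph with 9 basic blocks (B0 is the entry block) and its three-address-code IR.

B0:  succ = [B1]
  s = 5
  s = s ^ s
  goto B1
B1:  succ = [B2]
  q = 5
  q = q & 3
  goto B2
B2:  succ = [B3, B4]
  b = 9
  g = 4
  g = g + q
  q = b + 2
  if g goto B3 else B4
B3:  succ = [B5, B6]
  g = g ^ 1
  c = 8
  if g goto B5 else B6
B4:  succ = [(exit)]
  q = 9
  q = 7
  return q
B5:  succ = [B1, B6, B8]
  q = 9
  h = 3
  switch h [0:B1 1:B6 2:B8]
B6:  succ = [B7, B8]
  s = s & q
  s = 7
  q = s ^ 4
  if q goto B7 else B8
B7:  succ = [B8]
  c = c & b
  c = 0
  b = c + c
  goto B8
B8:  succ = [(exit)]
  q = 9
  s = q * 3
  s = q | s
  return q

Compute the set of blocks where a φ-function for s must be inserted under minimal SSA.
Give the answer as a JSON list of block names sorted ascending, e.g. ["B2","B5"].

Answer: ["B8"]

Working:
idom tree: B1←B0 B2←B1 B3←B2 B4←B2 B5←B3 B6←B3 B7←B6 B8←B3
Dom∩ at merges:
  B1: preds {B0,B5}: {B0} ∩ {B0,B1,B2,B3,B5} = {B0}; idom=B0
  B6: preds {B3,B5}: {B0,B1,B2,B3} ∩ {B0,B1,B2,B3,B5} = {B0,B1,B2,B3}; idom=B3
  B8: preds {B5,B6,B7}: {B0,B1,B2,B3,B5} ∩ {B0,B1,B2,B3,B6} ∩ {B0,B1,B2,B3,B6,B7} = {B0,B1,B2,B3}; idom=B3

DF derivation:
  B1←B0: walk · to B0
  B1←B5: walk B5→B3→B2→B1 to B0
  B6←B3: walk · to B3
  B6←B5: walk B5 to B3
  B8←B5: walk B5 to B3
  B8←B6: walk B6 to B3
  B8←B7: walk B7→B6 to B3
  B0: DF=∅
  B1: DF={B1}
  B2: DF={B1}
  B3: DF={B1}
  B4: DF=∅
  B5: DF={B1,B6,B8}
  B6: DF={B8}
  B7: DF={B8}
  B8: DF=∅

φ for s: defs {B0,B6,B8}
  DF⁺ = {B8}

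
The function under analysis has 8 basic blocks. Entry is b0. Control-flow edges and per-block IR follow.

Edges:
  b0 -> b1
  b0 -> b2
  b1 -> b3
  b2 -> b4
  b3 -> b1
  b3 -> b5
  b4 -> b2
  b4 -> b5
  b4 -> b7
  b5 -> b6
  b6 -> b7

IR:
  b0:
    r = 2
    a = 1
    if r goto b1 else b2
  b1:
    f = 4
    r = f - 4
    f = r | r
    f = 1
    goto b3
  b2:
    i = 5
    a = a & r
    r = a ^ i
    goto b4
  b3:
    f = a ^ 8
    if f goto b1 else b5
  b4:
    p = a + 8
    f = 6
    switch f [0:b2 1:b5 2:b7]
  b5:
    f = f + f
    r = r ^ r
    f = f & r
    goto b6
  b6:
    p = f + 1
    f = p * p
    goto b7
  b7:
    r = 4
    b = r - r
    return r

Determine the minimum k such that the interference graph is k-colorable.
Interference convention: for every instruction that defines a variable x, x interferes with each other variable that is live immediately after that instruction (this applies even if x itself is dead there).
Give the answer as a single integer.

def/use:
  b0 def {a,r} use ∅
  b1 def {f,r} use ∅
  b2 def {a,i,r} use {a,r}
  b3 def {f} use {a}
  b4 def {f,p} use {a}
  b5 def {f,r} use {f,r}
  b6 def {f,p} use {f}
  b7 def {b,r} use ∅

Liveness:
  b0: in=∅ out={a,r}
  b1: in={a} out={a,r}
  b2: in={a,r} out={a,r}
  b3: in={a,r} out={a,f,r}
  b4: in={a,r} out={a,f,r}
  b5: in={f,r} out={f}
  b6: in={f} out=∅
  b7: in=∅ out=∅

Conflict graph:
  a: {f,i,p,r}
  b: {r}
  f: {a,r}
  i: {a,r}
  p: {a,r}
  r: {a,b,f,i,p}

Colouring:
  {a,f,r} pairwise interfere (3-clique) ⇒ χ ≥ 3
  assign a→c1 b→c1 f→c2 i→c2 p→c2 r→c0 — no edge inside a register ⇒ χ ≤ 3
  χ = 3

Answer: 3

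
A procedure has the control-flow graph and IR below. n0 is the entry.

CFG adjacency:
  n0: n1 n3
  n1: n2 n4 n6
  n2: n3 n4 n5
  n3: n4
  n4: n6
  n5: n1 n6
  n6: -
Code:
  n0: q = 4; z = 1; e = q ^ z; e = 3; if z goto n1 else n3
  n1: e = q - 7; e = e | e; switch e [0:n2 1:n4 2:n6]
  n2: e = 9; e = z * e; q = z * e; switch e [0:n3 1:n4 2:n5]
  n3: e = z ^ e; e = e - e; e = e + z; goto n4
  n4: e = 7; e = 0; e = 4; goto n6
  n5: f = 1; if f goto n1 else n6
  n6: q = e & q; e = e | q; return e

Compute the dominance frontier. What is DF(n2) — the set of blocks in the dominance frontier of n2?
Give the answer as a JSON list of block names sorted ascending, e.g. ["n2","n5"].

Answer: ["n1", "n3", "n4", "n6"]

Analysis:
idom tree: n1←n0 n2←n1 n3←n0 n4←n0 n5←n2 n6←n0
Dom at joins:
  n1: preds {n0,n5}: {n0} ∩ {n0,n1,n2,n5} = {n0}; idom=n0
  n3: preds {n0,n2}: {n0} ∩ {n0,n1,n2} = {n0}; idom=n0
  n4: preds {n1,n2,n3}: {n0,n1} ∩ {n0,n1,n2} ∩ {n0,n3} = {n0}; idom=n0
  n6: preds {n1,n4,n5}: {n0,n1} ∩ {n0,n4} ∩ {n0,n1,n2,n5} = {n0}; idom=n0

DF walk-up:
  n1←n0: walk · to n0
  n1←n5: walk n5→n2→n1 to n0
  n3←n0: walk · to n0
  n3←n2: walk n2→n1 to n0
  n4←n1: walk n1 to n0
  n4←n2: walk n2→n1 to n0
  n4←n3: walk n3 to n0
  n6←n1: walk n1 to n0
  n6←n4: walk n4 to n0
  n6←n5: walk n5→n2→n1 to n0
  n0 → ∅
  n1 → {n1,n3,n4,n6}
  n2 → {n1,n3,n4,n6}
  n3 → {n4}
  n4 → {n6}
  n5 → {n1,n6}
  n6 → ∅

DF(n2) = ["n1", "n3", "n4", "n6"]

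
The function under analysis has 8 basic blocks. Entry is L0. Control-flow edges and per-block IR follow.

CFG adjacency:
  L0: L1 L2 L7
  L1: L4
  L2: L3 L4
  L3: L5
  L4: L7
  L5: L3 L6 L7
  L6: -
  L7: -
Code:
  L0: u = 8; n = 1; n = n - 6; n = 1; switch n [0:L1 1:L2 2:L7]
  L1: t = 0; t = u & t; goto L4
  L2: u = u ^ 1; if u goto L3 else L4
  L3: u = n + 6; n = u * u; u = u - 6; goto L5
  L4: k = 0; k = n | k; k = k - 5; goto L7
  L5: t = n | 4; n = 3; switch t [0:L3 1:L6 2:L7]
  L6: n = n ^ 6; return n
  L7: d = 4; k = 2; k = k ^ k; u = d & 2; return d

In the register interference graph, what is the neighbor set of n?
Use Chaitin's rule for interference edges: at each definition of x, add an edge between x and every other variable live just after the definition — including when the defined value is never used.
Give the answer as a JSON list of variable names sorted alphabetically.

Block summaries:
  L0: {n,u} / ∅
  L1: {t} / {u}
  L2: {u} / {u}
  L3: {n,u} / {n}
  L4: {k} / {n}
  L5: {n,t} / {n}
  L6: {n} / {n}
  L7: {d,k,u} / ∅

Liveness:
  live L0: ∅→{n,u}
  live L1: {n,u}→{n}
  live L2: {n,u}→{n}
  live L3: {n}→{n}
  live L4: {n}→∅
  live L5: {n}→{n}
  live L6: {n}→∅
  live L7: ∅→∅

Conflict graph:
  d — {k,u}
  k — {d,n}
  n — {k,t,u}
  t — {n,u}
  u — {d,n,t}

N(n) = ["k", "t", "u"]

Answer: ["k", "t", "u"]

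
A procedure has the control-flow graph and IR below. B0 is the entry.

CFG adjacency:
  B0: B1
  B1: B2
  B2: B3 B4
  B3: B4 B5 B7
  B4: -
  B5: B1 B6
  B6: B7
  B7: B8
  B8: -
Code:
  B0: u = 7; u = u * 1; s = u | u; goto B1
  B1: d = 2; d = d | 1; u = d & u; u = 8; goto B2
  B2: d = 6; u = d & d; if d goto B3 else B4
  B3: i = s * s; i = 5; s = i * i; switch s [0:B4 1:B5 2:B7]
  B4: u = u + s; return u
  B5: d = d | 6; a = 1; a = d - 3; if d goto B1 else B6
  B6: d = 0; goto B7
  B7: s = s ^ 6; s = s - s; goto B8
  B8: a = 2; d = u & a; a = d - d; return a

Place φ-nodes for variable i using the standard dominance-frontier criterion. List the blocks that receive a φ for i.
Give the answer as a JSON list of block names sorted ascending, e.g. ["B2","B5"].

idom tree: B1←B0 B2←B1 B3←B2 B4←B2 B5←B3 B6←B5 B7←B3 B8←B7
Dom∩ at merges:
  B1: preds {B0,B5}: {B0} ∩ {B0,B1,B2,B3,B5} = {B0}; idom=B0
  B4: preds {B2,B3}: {B0,B1,B2} ∩ {B0,B1,B2,B3} = {B0,B1,B2}; idom=B2
  B7: preds {B3,B6}: {B0,B1,B2,B3} ∩ {B0,B1,B2,B3,B5,B6} = {B0,B1,B2,B3}; idom=B3

Frontier:
  join B1 pred B0: · stop@B0
  join B1 pred B5: B5→B3→B2→B1 stop@B0
  join B4 pred B2: · stop@B2
  join B4 pred B3: B3 stop@B2
  join B7 pred B3: · stop@B3
  join B7 pred B6: B6→B5 stop@B3
  DF(B0)=∅
  DF(B1)={B1}
  DF(B2)={B1}
  DF(B3)={B1,B4}
  DF(B4)=∅
  DF(B5)={B1,B7}
  DF(B6)={B7}
  DF(B7)=∅
  DF(B8)=∅

φ for i: defs {B3}
  DF⁺ = {B1,B4}

Answer: ["B1", "B4"]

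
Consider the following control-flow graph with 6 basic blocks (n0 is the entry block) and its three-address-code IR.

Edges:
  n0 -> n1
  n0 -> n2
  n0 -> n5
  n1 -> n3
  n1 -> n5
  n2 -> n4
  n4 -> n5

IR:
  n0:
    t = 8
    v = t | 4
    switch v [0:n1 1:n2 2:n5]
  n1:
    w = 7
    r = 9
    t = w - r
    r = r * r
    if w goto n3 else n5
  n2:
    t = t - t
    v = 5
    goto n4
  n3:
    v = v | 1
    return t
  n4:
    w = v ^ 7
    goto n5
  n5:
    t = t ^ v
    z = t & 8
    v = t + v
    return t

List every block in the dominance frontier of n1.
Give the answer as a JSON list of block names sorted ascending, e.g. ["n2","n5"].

Answer: ["n5"]

Derivation:
idom tree: n1←n0 n2←n0 n3←n1 n4←n2 n5←n0
Dom∩ at merges:
  n5: preds {n0,n1,n4}: {n0} ∩ {n0,n1} ∩ {n0,n2,n4} = {n0}; idom=n0

DF walk-up:
  n5←n0: walk · to n0
  n5←n1: walk n1 to n0
  n5←n4: walk n4→n2 to n0
  n0: DF=∅
  n1: DF={n5}
  n2: DF={n5}
  n3: DF=∅
  n4: DF={n5}
  n5: DF=∅

DF(n1) = ["n5"]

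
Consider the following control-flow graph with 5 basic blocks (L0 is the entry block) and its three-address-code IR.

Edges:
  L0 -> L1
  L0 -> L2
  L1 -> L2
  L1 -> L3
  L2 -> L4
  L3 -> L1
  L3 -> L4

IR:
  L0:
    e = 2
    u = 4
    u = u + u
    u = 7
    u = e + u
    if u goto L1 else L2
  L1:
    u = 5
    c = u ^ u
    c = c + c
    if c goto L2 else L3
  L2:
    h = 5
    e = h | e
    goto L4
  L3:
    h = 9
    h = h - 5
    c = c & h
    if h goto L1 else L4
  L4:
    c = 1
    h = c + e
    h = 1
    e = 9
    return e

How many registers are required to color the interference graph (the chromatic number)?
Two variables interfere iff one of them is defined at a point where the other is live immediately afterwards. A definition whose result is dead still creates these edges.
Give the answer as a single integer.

Answer: 3

Analysis:
Block summaries:
  L0 def {e,u} use ∅
  L1 def {c,u} use ∅
  L2 def {e,h} use {e}
  L3 def {c,h} use {c}
  L4 def {c,e,h} use {e}

Liveness:
  L0: in=∅ out={e}
  L1: in={e} out={c,e}
  L2: in={e} out={e}
  L3: in={c,e} out={e}
  L4: in={e} out=∅

Interference:
  c — {e,h}
  e — {c,h,u}
  h — {c,e}
  u — {e}

Colouring:
  clique {c,e,h} ⇒ need ≥ 3
  assign c→r1 e→r0 h→r2 u→r1 — no edge inside a register ⇒ χ ≤ 3
  χ = 3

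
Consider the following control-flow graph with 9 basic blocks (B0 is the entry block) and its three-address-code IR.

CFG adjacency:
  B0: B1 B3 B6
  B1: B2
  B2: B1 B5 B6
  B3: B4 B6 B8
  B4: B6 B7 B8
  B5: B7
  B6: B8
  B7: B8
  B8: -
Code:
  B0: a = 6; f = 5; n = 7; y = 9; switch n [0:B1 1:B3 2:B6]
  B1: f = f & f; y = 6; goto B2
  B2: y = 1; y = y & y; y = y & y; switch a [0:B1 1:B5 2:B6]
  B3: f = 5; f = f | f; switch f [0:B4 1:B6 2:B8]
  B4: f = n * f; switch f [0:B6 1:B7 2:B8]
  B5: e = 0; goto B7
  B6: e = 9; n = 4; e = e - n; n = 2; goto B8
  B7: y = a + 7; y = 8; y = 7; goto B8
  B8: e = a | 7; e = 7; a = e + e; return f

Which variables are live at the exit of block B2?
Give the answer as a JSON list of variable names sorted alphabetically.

Answer: ["a", "f"]

Analysis:
Block summaries:
  B0: {a,f,n,y} / ∅
  B1: {f,y} / {f}
  B2: {y} / {a}
  B3: {f} / ∅
  B4: {f} / {f,n}
  B5: {e} / ∅
  B6: {e,n} / ∅
  B7: {y} / {a}
  B8: {a,e} / {a,f}

Liveness:
  live B0: ∅→{a,f,n}
  live B1: {a,f}→{a,f}
  live B2: {a,f}→{a,f}
  live B3: {a,n}→{a,f,n}
  live B4: {a,f,n}→{a,f}
  live B5: {a,f}→{a,f}
  live B6: {a,f}→{a,f}
  live B7: {a,f}→{a,f}
  live B8: {a,f}→∅

live-out(B2) = ["a", "f"]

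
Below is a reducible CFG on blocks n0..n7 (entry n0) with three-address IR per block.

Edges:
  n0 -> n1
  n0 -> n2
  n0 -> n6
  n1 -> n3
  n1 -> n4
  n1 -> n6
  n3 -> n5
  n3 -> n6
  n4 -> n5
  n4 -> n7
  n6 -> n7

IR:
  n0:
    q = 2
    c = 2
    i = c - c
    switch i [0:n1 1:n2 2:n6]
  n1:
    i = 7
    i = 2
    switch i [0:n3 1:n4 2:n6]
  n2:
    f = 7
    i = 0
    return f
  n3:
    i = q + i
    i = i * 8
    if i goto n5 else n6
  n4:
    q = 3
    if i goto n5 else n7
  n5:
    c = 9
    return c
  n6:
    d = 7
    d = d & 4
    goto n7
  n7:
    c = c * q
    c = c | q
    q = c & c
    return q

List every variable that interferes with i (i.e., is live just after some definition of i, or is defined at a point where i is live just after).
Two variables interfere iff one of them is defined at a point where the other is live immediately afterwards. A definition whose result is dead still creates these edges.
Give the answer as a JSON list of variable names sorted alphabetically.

Answer: ["c", "f", "q"]

Analysis:
Block summaries:
  n0: {c,i,q} / ∅
  n1: {i} / ∅
  n2: {f,i} / ∅
  n3: {i} / {i,q}
  n4: {q} / {i}
  n5: {c} / ∅
  n6: {d} / ∅
  n7: {c,q} / {c,q}

Live sets:
  n0 li=∅ lo={c,q}
  n1 li={c,q} lo={c,i,q}
  n2 li=∅ lo=∅
  n3 li={c,i,q} lo={c,q}
  n4 li={c,i} lo={c,q}
  n5 li=∅ lo=∅
  n6 li={c,q} lo={c,q}
  n7 li={c,q} lo=∅

Interfere edges:
  c: {d,i,q}
  d: {c,q}
  f: {i}
  i: {c,f,q}
  q: {c,d,i}

N(i) = ["c", "f", "q"]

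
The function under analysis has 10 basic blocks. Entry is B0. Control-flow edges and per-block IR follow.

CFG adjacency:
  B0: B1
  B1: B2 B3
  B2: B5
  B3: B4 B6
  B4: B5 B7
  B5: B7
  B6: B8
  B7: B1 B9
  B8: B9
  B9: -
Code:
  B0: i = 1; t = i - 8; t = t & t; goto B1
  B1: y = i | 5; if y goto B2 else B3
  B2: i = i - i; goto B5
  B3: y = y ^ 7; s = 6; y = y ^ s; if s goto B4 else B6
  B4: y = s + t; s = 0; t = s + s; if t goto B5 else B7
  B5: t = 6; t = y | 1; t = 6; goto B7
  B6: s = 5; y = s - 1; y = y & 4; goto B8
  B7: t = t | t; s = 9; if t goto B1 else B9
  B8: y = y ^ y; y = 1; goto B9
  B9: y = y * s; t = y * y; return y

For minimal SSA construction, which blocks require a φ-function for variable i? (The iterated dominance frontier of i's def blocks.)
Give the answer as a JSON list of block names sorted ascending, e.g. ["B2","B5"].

idom tree: B1←B0 B2←B1 B3←B1 B4←B3 B5←B1 B6←B3 B7←B1 B8←B6 B9←B1
Join-block Dom:
  B1: preds {B0,B7}: {B0} ∩ {B0,B1,B7} = {B0}; idom=B0
  B5: preds {B2,B4}: {B0,B1,B2} ∩ {B0,B1,B3,B4} = {B0,B1}; idom=B1
  B7: preds {B4,B5}: {B0,B1,B3,B4} ∩ {B0,B1,B5} = {B0,B1}; idom=B1
  B9: preds {B7,B8}: {B0,B1,B7} ∩ {B0,B1,B3,B6,B8} = {B0,B1}; idom=B1

DF walk-up:
  join B1 pred B0: · stop@B0
  join B1 pred B7: B7→B1 stop@B0
  join B5 pred B2: B2 stop@B1
  join B5 pred B4: B4→B3 stop@B1
  join B7 pred B4: B4→B3 stop@B1
  join B7 pred B5: B5 stop@B1
  join B9 pred B7: B7 stop@B1
  join B9 pred B8: B8→B6→B3 stop@B1
  B0 → ∅
  B1 → {B1}
  B2 → {B5}
  B3 → {B5,B7,B9}
  B4 → {B5,B7}
  B5 → {B7}
  B6 → {B9}
  B7 → {B1,B9}
  B8 → {B9}
  B9 → ∅

φ for i: defs {B0,B2}
  DF⁺ = {B1,B5,B7,B9}

Answer: ["B1", "B5", "B7", "B9"]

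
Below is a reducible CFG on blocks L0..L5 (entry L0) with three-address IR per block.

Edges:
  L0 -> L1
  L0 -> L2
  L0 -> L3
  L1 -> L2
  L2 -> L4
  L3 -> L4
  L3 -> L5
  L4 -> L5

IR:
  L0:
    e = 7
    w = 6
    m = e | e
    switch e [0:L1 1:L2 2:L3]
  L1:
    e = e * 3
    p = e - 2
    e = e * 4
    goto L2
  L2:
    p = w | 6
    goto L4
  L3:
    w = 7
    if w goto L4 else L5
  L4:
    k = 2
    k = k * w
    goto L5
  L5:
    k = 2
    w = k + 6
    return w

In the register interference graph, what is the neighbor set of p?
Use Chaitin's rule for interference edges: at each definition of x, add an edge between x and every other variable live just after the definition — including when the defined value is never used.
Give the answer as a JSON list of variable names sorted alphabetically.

Answer: ["e", "w"]

Working:
Per-block:
  L0: {e,m,w} / ∅
  L1: {e,p} / {e}
  L2: {p} / {w}
  L3: {w} / ∅
  L4: {k} / {w}
  L5: {k,w} / ∅

Live sets:
  L0: in=∅ out={e,w}
  L1: in={e,w} out={w}
  L2: in={w} out={w}
  L3: in=∅ out={w}
  L4: in={w} out=∅
  L5: in=∅ out=∅

Interfere edges:
  e — {m,p,w}
  k — {w}
  m — {e,w}
  p — {e,w}
  w — {e,k,m,p}

N(p) = ["e", "w"]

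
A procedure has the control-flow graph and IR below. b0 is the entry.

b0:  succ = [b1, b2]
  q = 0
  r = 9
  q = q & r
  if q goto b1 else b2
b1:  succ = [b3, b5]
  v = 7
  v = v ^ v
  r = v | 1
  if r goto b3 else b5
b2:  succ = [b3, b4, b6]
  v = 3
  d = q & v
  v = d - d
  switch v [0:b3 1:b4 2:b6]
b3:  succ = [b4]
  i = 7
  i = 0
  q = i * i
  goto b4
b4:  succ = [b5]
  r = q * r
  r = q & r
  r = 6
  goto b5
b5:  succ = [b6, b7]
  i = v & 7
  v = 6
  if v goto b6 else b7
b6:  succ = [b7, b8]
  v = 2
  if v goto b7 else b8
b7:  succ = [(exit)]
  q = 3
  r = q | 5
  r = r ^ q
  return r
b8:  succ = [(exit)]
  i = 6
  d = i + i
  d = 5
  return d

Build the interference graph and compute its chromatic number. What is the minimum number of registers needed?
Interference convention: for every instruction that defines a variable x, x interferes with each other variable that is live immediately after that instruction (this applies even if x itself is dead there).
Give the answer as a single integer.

Answer: 3

Derivation:
Per-block:
  b0: def={q,r} ue=∅
  b1: def={r,v} ue=∅
  b2: def={d,v} ue={q}
  b3: def={i,q} ue=∅
  b4: def={r} ue={q,r}
  b5: def={i,v} ue={v}
  b6: def={v} ue=∅
  b7: def={q,r} ue=∅
  b8: def={d,i} ue=∅

Backward fixpoint:
  live b0: ∅→{q,r}
  live b1: ∅→{r,v}
  live b2: {q,r}→{q,r,v}
  live b3: {r,v}→{q,r,v}
  live b4: {q,r,v}→{v}
  live b5: {v}→∅
  live b6: ∅→∅
  live b7: ∅→∅
  live b8: ∅→∅

Conflict graph:
  d — {q,r}
  i — {r,v}
  q — {d,r,v}
  r — {d,i,q,v}
  v — {i,q,r}

Colouring:
  {d,q,r} pairwise interfere (3-clique) ⇒ χ ≥ 3
  3-colouring: r0={r}  r1={i,q}  r2={d,v}
  χ = 3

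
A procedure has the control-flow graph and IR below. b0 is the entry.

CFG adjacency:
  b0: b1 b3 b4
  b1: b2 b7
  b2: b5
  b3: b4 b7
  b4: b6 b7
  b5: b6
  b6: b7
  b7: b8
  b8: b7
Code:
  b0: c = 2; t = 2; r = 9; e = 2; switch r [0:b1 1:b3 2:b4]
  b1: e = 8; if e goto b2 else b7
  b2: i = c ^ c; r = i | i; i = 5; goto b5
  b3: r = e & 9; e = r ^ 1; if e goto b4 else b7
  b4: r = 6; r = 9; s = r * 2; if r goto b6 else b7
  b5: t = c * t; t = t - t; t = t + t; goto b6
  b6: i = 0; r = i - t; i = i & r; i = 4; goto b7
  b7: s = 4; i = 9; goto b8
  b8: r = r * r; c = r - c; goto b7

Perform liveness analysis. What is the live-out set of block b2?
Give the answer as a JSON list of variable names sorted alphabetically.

Per-block:
  b0: def={c,e,r,t} ue=∅
  b1: def={e} ue=∅
  b2: def={i,r} ue={c}
  b3: def={e,r} ue={e}
  b4: def={r,s} ue=∅
  b5: def={t} ue={c,t}
  b6: def={i,r} ue={t}
  b7: def={i,s} ue=∅
  b8: def={c,r} ue={c,r}

Live sets:
  b0: in=∅ out={c,e,r,t}
  b1: in={c,r,t} out={c,r,t}
  b2: in={c,t} out={c,t}
  b3: in={c,e,t} out={c,r,t}
  b4: in={c,t} out={c,r,t}
  b5: in={c,t} out={c,t}
  b6: in={c,t} out={c,r}
  b7: in={c,r} out={c,r}
  b8: in={c,r} out={c,r}

live-out(b2) = ["c", "t"]

Answer: ["c", "t"]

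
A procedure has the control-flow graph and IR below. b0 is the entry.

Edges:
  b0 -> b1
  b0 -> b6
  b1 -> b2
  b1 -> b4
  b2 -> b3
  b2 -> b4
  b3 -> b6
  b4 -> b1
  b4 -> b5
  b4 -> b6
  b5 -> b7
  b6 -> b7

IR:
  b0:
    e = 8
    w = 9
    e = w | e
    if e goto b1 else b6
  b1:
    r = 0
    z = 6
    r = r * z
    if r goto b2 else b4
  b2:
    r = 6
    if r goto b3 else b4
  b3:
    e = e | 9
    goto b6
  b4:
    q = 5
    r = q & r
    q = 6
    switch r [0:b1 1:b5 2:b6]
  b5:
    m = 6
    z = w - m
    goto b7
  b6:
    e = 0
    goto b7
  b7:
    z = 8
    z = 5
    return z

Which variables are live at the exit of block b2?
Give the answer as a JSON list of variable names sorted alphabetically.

Answer: ["e", "r", "w"]

Working:
def/use:
  b0: def={e,w} ue=∅
  b1: def={r,z} ue=∅
  b2: def={r} ue=∅
  b3: def={e} ue={e}
  b4: def={q,r} ue={r}
  b5: def={m,z} ue={w}
  b6: def={e} ue=∅
  b7: def={z} ue=∅

Live sets:
  b0 li=∅ lo={e,w}
  b1 li={e,w} lo={e,r,w}
  b2 li={e,w} lo={e,r,w}
  b3 li={e} lo=∅
  b4 li={e,r,w} lo={e,w}
  b5 li={w} lo=∅
  b6 li=∅ lo=∅
  b7 li=∅ lo=∅

live-out(b2) = ["e", "r", "w"]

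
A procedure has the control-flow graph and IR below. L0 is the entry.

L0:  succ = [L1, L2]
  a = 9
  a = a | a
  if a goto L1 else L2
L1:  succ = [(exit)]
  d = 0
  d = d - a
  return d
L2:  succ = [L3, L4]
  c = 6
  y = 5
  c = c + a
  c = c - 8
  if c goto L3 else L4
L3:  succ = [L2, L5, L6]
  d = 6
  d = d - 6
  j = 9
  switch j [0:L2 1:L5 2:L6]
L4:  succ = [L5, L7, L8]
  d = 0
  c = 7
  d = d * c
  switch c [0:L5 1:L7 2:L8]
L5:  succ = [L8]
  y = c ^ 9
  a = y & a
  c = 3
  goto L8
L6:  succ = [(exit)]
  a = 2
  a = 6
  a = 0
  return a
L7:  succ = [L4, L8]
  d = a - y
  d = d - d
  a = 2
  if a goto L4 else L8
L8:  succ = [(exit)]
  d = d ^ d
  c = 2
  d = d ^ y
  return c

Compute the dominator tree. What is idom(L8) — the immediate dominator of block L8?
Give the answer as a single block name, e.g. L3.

Answer: L2

Working:
idom tree: L1←L0 L2←L0 L3←L2 L4←L2 L5←L2 L6←L3 L7←L4 L8←L2
Dom at joins:
  L2: preds {L0,L3}: {L0} ∩ {L0,L2,L3} = {L0}; idom=L0
  L4: preds {L2,L7}: {L0,L2} ∩ {L0,L2,L4,L7} = {L0,L2}; idom=L2
  L5: preds {L3,L4}: {L0,L2,L3} ∩ {L0,L2,L4} = {L0,L2}; idom=L2
  L8: preds {L4,L5,L7}: {L0,L2,L4} ∩ {L0,L2,L5} ∩ {L0,L2,L4,L7} = {L0,L2}; idom=L2

idom(L8) = L2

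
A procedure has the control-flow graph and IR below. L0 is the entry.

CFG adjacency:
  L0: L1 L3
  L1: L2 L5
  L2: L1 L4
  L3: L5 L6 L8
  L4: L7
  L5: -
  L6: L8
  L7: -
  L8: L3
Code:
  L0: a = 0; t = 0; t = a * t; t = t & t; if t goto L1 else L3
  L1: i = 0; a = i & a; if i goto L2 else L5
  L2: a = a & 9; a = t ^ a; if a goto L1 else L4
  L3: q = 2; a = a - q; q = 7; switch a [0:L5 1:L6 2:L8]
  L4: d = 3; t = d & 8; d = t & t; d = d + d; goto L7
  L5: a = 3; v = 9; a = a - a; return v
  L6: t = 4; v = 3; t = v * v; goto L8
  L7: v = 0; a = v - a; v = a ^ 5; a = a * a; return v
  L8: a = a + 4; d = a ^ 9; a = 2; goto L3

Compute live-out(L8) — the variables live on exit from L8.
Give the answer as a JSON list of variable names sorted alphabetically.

Block summaries:
  L0: def={a,t} ue=∅
  L1: def={a,i} ue={a}
  L2: def={a} ue={a,t}
  L3: def={a,q} ue={a}
  L4: def={d,t} ue=∅
  L5: def={a,v} ue=∅
  L6: def={t,v} ue=∅
  L7: def={a,v} ue={a}
  L8: def={a,d} ue={a}

Live sets:
  L0 li=∅ lo={a,t}
  L1 li={a,t} lo={a,t}
  L2 li={a,t} lo={a,t}
  L3 li={a} lo={a}
  L4 li={a} lo={a}
  L5 li=∅ lo=∅
  L6 li={a} lo={a}
  L7 li={a} lo=∅
  L8 li={a} lo={a}

live-out(L8) = ["a"]

Answer: ["a"]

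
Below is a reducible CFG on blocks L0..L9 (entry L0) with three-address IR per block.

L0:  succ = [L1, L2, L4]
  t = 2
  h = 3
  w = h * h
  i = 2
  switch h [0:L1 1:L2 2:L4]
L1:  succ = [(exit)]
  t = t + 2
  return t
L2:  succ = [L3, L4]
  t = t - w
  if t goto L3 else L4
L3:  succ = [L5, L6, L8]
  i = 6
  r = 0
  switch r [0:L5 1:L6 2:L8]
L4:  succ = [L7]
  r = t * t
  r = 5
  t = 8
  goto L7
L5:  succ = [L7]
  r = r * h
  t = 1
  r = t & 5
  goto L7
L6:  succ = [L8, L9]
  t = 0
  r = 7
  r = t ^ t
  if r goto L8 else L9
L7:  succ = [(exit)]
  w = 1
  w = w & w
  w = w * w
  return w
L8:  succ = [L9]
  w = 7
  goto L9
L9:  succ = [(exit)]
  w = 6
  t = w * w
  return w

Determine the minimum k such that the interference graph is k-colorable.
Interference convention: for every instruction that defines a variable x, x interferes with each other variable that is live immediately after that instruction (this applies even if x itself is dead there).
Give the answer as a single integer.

def/use:
  L0: {h,i,t,w} / ∅
  L1: {t} / {t}
  L2: {t} / {t,w}
  L3: {i,r} / ∅
  L4: {r,t} / {t}
  L5: {r,t} / {h,r}
  L6: {r,t} / ∅
  L7: {w} / ∅
  L8: {w} / ∅
  L9: {t,w} / ∅

Live sets:
  L0 li=∅ lo={h,t,w}
  L1 li={t} lo=∅
  L2 li={h,t,w} lo={h,t}
  L3 li={h} lo={h,r}
  L4 li={t} lo=∅
  L5 li={h,r} lo=∅
  L6 li=∅ lo=∅
  L7 li=∅ lo=∅
  L8 li=∅ lo=∅
  L9 li=∅ lo=∅

Interference:
  h↔{i,r,t,w}
  i↔{h,t,w}
  r↔{h,t}
  t↔{h,i,r,w}
  w↔{h,i,t}

Registers:
  lower bound: {h,i,t,w} mutually conflict ⇒ χ ≥ 4
  assign h→r0 i→r2 r→r2 t→r1 w→r3 — no edge inside a register ⇒ χ ≤ 4
  χ = 4

Answer: 4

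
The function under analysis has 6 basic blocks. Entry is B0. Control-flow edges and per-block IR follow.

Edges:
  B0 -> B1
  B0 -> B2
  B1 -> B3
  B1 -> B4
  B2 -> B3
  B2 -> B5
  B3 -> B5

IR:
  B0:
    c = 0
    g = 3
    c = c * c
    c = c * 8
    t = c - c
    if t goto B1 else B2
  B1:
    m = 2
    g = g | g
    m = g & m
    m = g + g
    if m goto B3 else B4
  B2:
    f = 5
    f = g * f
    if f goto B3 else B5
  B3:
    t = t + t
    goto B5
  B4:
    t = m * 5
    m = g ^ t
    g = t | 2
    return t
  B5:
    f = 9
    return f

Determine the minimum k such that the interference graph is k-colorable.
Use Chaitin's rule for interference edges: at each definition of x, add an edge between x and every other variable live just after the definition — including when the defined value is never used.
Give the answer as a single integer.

def/use:
  B0: def={c,g,t} ue=∅
  B1: def={g,m} ue={g}
  B2: def={f} ue={g}
  B3: def={t} ue={t}
  B4: def={g,m,t} ue={g,m}
  B5: def={f} ue=∅

Live sets:
  live B0: ∅→{g,t}
  live B1: {g,t}→{g,m,t}
  live B2: {g,t}→{t}
  live B3: {t}→∅
  live B4: {g,m}→∅
  live B5: ∅→∅

Interfere edges:
  c — {g}
  f — {g,t}
  g — {c,f,m,t}
  m — {g,t}
  t — {f,g,m}

Colouring:
  clique {f,g,t} ⇒ need ≥ 3
  assign c→R1 f→R2 g→R0 m→R2 t→R1 — no edge inside a register ⇒ χ ≤ 3
  χ = 3

Answer: 3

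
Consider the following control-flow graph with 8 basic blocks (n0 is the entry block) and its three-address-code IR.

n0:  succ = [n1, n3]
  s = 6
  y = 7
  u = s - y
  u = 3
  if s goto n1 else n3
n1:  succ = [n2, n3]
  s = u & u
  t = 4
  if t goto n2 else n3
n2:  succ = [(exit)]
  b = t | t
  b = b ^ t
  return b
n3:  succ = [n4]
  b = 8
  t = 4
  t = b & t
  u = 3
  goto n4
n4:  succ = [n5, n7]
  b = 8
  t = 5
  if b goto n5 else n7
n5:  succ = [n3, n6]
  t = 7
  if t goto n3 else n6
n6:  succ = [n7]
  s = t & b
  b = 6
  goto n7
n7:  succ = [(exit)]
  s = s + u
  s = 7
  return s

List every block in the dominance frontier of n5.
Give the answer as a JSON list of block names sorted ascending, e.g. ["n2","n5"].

idom tree: n1←n0 n2←n1 n3←n0 n4←n3 n5←n4 n6←n5 n7←n4
Dom∩ at merges:
  n3: preds {n0,n1,n5}: {n0} ∩ {n0,n1} ∩ {n0,n3,n4,n5} = {n0}; idom=n0
  n7: preds {n4,n6}: {n0,n3,n4} ∩ {n0,n3,n4,n5,n6} = {n0,n3,n4}; idom=n4

DF derivation:
  join n3 pred n0: · stop@n0
  join n3 pred n1: n1 stop@n0
  join n3 pred n5: n5→n4→n3 stop@n0
  join n7 pred n4: · stop@n4
  join n7 pred n6: n6→n5 stop@n4
  DF(n0)=∅
  DF(n1)={n3}
  DF(n2)=∅
  DF(n3)={n3}
  DF(n4)={n3}
  DF(n5)={n3,n7}
  DF(n6)={n7}
  DF(n7)=∅

DF(n5) = ["n3", "n7"]

Answer: ["n3", "n7"]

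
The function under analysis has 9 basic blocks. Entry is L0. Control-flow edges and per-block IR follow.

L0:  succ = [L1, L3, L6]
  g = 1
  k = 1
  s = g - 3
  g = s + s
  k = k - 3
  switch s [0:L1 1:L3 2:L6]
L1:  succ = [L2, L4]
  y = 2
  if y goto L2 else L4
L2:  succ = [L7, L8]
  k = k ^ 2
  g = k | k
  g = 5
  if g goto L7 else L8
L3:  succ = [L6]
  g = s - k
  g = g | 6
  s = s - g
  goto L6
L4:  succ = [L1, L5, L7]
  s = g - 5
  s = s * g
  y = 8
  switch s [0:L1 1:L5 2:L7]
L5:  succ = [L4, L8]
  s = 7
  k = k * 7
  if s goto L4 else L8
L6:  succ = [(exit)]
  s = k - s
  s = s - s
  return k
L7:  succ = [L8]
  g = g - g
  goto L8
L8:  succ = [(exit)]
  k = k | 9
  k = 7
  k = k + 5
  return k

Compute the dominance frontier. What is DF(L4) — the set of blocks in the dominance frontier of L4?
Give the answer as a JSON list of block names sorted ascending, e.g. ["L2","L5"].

idom tree: L1←L0 L2←L1 L3←L0 L4←L1 L5←L4 L6←L0 L7←L1 L8←L1
Dom at joins:
  L1: preds {L0,L4}: {L0} ∩ {L0,L1,L4} = {L0}; idom=L0
  L4: preds {L1,L5}: {L0,L1} ∩ {L0,L1,L4,L5} = {L0,L1}; idom=L1
  L6: preds {L0,L3}: {L0} ∩ {L0,L3} = {L0}; idom=L0
  L7: preds {L2,L4}: {L0,L1,L2} ∩ {L0,L1,L4} = {L0,L1}; idom=L1
  L8: preds {L2,L5,L7}: {L0,L1,L2} ∩ {L0,L1,L4,L5} ∩ {L0,L1,L7} = {L0,L1}; idom=L1

DF walk-up:
  join L1 pred L0: · stop@L0
  join L1 pred L4: L4→L1 stop@L0
  join L4 pred L1: · stop@L1
  join L4 pred L5: L5→L4 stop@L1
  join L6 pred L0: · stop@L0
  join L6 pred L3: L3 stop@L0
  join L7 pred L2: L2 stop@L1
  join L7 pred L4: L4 stop@L1
  join L8 pred L2: L2 stop@L1
  join L8 pred L5: L5→L4 stop@L1
  join L8 pred L7: L7 stop@L1
  L0 → ∅
  L1 → {L1}
  L2 → {L7,L8}
  L3 → {L6}
  L4 → {L1,L4,L7,L8}
  L5 → {L4,L8}
  L6 → ∅
  L7 → {L8}
  L8 → ∅

DF(L4) = ["L1", "L4", "L7", "L8"]

Answer: ["L1", "L4", "L7", "L8"]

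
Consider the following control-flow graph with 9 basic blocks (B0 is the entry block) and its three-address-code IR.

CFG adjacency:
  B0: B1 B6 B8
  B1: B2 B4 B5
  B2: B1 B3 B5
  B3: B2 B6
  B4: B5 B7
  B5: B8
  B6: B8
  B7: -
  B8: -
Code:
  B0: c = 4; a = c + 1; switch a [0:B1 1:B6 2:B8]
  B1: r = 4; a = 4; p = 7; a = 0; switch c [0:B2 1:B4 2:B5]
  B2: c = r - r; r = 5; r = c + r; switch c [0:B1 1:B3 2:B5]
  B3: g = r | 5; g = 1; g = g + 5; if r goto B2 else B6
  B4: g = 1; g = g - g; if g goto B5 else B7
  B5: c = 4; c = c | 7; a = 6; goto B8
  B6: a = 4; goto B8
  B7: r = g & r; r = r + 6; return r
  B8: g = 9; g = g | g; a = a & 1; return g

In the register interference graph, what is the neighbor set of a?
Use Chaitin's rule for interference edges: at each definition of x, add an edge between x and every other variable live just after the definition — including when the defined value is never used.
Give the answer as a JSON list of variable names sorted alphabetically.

Block summaries:
  B0 def {a,c} use ∅
  B1 def {a,p,r} use {c}
  B2 def {c,r} use {r}
  B3 def {g} use {r}
  B4 def {g} use ∅
  B5 def {a,c} use ∅
  B6 def {a} use ∅
  B7 def {r} use {g,r}
  B8 def {a,g} use {a}

Live sets:
  B0: in=∅ out={a,c}
  B1: in={c} out={r}
  B2: in={r} out={c,r}
  B3: in={r} out={r}
  B4: in={r} out={g,r}
  B5: in=∅ out={a}
  B6: in=∅ out={a}
  B7: in={g,r} out=∅
  B8: in={a} out=∅

Interference:
  a↔{c,g,r}
  c↔{a,p,r}
  g↔{a,r}
  p↔{c,r}
  r↔{a,c,g,p}

N(a) = ["c", "g", "r"]

Answer: ["c", "g", "r"]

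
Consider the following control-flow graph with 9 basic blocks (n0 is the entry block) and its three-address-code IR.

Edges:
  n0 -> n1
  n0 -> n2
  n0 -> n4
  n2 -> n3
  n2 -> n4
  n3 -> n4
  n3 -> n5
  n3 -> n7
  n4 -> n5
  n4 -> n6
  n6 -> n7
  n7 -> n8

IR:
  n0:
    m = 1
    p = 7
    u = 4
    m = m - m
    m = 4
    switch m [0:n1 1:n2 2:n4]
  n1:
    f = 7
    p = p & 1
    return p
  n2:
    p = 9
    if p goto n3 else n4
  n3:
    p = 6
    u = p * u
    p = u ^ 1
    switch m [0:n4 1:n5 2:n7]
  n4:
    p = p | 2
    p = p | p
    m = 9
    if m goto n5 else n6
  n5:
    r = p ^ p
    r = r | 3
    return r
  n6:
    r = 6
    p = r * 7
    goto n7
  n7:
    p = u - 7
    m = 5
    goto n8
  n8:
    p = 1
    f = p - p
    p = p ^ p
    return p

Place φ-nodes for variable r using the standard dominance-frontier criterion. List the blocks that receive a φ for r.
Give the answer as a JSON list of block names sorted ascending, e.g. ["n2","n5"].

idom tree: n1←n0 n2←n0 n3←n2 n4←n0 n5←n0 n6←n4 n7←n0 n8←n7
Dom at joins:
  n4: preds {n0,n2,n3}: {n0} ∩ {n0,n2} ∩ {n0,n2,n3} = {n0}; idom=n0
  n5: preds {n3,n4}: {n0,n2,n3} ∩ {n0,n4} = {n0}; idom=n0
  n7: preds {n3,n6}: {n0,n2,n3} ∩ {n0,n4,n6} = {n0}; idom=n0

Frontier:
  n4←n0: walk · to n0
  n4←n2: walk n2 to n0
  n4←n3: walk n3→n2 to n0
  n5←n3: walk n3→n2 to n0
  n5←n4: walk n4 to n0
  n7←n3: walk n3→n2 to n0
  n7←n6: walk n6→n4 to n0
  n0: DF=∅
  n1: DF=∅
  n2: DF={n4,n5,n7}
  n3: DF={n4,n5,n7}
  n4: DF={n5,n7}
  n5: DF=∅
  n6: DF={n7}
  n7: DF=∅
  n8: DF=∅

φ for r: defs {n5,n6}
  DF⁺ = {n7}

Answer: ["n7"]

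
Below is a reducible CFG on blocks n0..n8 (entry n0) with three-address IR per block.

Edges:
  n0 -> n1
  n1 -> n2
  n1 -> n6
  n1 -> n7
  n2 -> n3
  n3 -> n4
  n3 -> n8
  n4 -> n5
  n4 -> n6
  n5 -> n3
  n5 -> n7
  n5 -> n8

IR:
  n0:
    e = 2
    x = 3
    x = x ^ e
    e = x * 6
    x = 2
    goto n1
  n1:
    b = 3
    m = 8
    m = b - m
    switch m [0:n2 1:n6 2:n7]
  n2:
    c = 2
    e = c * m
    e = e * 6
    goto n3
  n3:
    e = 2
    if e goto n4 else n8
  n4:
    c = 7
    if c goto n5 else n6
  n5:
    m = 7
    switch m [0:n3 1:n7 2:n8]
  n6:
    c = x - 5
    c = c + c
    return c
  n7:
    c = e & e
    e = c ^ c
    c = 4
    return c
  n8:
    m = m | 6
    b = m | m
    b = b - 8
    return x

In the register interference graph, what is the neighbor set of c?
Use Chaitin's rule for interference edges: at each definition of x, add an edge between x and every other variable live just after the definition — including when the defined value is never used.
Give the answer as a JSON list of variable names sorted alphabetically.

Answer: ["e", "m", "x"]

Analysis:
Per-block:
  n0 def {e,x} use ∅
  n1 def {b,m} use ∅
  n2 def {c,e} use {m}
  n3 def {e} use ∅
  n4 def {c} use ∅
  n5 def {m} use ∅
  n6 def {c} use {x}
  n7 def {c,e} use {e}
  n8 def {b,m} use {m,x}

Liveness:
  live n0: ∅→{e,x}
  live n1: {e,x}→{e,m,x}
  live n2: {m,x}→{m,x}
  live n3: {m,x}→{e,m,x}
  live n4: {e,x}→{e,x}
  live n5: {e,x}→{e,m,x}
  live n6: {x}→∅
  live n7: {e}→∅
  live n8: {m,x}→∅

Interfere edges:
  b↔{e,m,x}
  c↔{e,m,x}
  e↔{b,c,m,x}
  m↔{b,c,e,x}
  x↔{b,c,e,m}

N(c) = ["e", "m", "x"]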